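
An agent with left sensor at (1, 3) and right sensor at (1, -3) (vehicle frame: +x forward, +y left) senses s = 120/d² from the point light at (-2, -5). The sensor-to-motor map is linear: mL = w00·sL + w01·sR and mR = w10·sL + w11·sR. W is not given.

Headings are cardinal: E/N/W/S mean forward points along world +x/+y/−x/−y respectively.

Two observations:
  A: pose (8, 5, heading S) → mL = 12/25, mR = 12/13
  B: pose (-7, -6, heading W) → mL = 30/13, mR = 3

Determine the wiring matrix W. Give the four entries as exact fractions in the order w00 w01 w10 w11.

obs A: pose=(8,5,S) → sL=12/25, sR=12/13, mL=12/25, mR=12/13
obs B: pose=(-7,-6,W) → sL=30/13, sR=3, mL=30/13, mR=3
sensor matrix S = [[12/25, 12/13], [30/13, 3]]; det S = -2916/4225
solve [mL_A; mL_B] = S·[w00; w01] and [mR_A; mR_B] = S·[w10; w11]:
  w00 = 1, w01 = 0, w10 = 0, w11 = 1

1 0 0 1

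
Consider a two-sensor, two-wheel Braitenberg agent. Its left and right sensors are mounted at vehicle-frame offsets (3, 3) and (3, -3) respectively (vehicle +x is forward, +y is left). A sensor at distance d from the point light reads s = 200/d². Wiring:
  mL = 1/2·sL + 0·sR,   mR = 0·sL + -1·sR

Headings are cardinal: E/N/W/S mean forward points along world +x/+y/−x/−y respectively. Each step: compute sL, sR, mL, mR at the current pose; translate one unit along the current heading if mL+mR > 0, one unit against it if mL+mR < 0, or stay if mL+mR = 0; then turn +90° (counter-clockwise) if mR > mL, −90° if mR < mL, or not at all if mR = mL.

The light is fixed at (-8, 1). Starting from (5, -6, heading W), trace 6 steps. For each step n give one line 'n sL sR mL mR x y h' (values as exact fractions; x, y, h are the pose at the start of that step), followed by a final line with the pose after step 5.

0 1 50/29 1/2 -50/29 5 -6 W
1 200/137 40/61 100/137 -40/61 6 -6 N
2 100/149 20/37 50/149 -20/37 6 -5 E
3 200/337 200/181 100/337 -200/181 5 -5 S
4 50/41 25/13 25/41 -25/13 5 -4 W
5 8/5 200/293 4/5 -200/293 6 -4 N
final 6 -3 E

n=0: pose=(5,-6,W); sL=1, sR=50/29; mL=1/2, mR=-50/29; mL+mR=-71/58 → advance -1; mR−mL=-129/58 → turn -1·90°
n=1: pose=(6,-6,N); sL=200/137, sR=40/61; mL=100/137, mR=-40/61; mL+mR=620/8357 → advance +1; mR−mL=-11580/8357 → turn -1·90°
n=2: pose=(6,-5,E); sL=100/149, sR=20/37; mL=50/149, mR=-20/37; mL+mR=-1130/5513 → advance -1; mR−mL=-4830/5513 → turn -1·90°
n=3: pose=(5,-5,S); sL=200/337, sR=200/181; mL=100/337, mR=-200/181; mL+mR=-49300/60997 → advance -1; mR−mL=-85500/60997 → turn -1·90°
n=4: pose=(5,-4,W); sL=50/41, sR=25/13; mL=25/41, mR=-25/13; mL+mR=-700/533 → advance -1; mR−mL=-1350/533 → turn -1·90°
n=5: pose=(6,-4,N); sL=8/5, sR=200/293; mL=4/5, mR=-200/293; mL+mR=172/1465 → advance +1; mR−mL=-2172/1465 → turn -1·90°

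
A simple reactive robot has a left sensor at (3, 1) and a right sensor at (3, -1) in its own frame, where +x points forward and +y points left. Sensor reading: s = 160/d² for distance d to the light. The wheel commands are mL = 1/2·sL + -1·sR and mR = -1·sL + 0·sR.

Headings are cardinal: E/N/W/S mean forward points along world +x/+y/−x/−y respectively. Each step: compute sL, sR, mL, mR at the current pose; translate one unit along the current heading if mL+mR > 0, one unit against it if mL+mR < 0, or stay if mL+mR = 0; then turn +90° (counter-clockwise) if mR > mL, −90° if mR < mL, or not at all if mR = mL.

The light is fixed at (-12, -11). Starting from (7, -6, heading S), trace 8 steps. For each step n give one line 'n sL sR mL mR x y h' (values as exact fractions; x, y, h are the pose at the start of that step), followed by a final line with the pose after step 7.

0 40/101 20/41 -1200/4141 -40/101 7 -6 S
1 160/281 32/61 -4112/17141 -160/281 7 -5 W
2 80/221 80/261 -7240/57681 -80/221 8 -5 N
3 32/113 32/109 -1872/12317 -32/113 8 -6 E
4 40/101 20/41 -1200/4141 -40/101 7 -6 S
5 160/281 32/61 -4112/17141 -160/281 7 -5 W
6 80/221 80/261 -7240/57681 -80/221 8 -5 N
7 32/113 32/109 -1872/12317 -32/113 8 -6 E
final 7 -6 S

n=0: pose=(7,-6,S); sL=40/101, sR=20/41; mL=-1200/4141, mR=-40/101; mL+mR=-2840/4141 → advance -1; mR−mL=-440/4141 → turn -1·90°
n=1: pose=(7,-5,W); sL=160/281, sR=32/61; mL=-4112/17141, mR=-160/281; mL+mR=-13872/17141 → advance -1; mR−mL=-5648/17141 → turn -1·90°
n=2: pose=(8,-5,N); sL=80/221, sR=80/261; mL=-7240/57681, mR=-80/221; mL+mR=-28120/57681 → advance -1; mR−mL=-13640/57681 → turn -1·90°
n=3: pose=(8,-6,E); sL=32/113, sR=32/109; mL=-1872/12317, mR=-32/113; mL+mR=-5360/12317 → advance -1; mR−mL=-1616/12317 → turn -1·90°
n=4: pose=(7,-6,S); sL=40/101, sR=20/41; mL=-1200/4141, mR=-40/101; mL+mR=-2840/4141 → advance -1; mR−mL=-440/4141 → turn -1·90°
n=5: pose=(7,-5,W); sL=160/281, sR=32/61; mL=-4112/17141, mR=-160/281; mL+mR=-13872/17141 → advance -1; mR−mL=-5648/17141 → turn -1·90°
n=6: pose=(8,-5,N); sL=80/221, sR=80/261; mL=-7240/57681, mR=-80/221; mL+mR=-28120/57681 → advance -1; mR−mL=-13640/57681 → turn -1·90°
n=7: pose=(8,-6,E); sL=32/113, sR=32/109; mL=-1872/12317, mR=-32/113; mL+mR=-5360/12317 → advance -1; mR−mL=-1616/12317 → turn -1·90°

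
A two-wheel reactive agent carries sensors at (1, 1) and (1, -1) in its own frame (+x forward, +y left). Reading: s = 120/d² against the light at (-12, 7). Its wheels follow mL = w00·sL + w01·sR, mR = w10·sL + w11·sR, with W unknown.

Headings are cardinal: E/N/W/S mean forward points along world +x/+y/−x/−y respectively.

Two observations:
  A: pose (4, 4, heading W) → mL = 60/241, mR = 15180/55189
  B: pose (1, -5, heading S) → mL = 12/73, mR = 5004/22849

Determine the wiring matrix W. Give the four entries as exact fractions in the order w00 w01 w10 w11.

obs A: pose=(4,4,W) → sL=120/241, sR=120/229, mL=60/241, mR=15180/55189
obs B: pose=(1,-5,S) → sL=24/73, sR=120/313, mL=12/73, mR=5004/22849
sensor matrix S = [[120/241, 120/229], [24/73, 120/313]]; det S = 23477760/1261013461
solve [mL_A; mL_B] = S·[w00; w01] and [mR_A; mR_B] = S·[w10; w11]:
  w00 = 1/2, w01 = 0, w10 = -1/2, w11 = 1

1/2 0 -1/2 1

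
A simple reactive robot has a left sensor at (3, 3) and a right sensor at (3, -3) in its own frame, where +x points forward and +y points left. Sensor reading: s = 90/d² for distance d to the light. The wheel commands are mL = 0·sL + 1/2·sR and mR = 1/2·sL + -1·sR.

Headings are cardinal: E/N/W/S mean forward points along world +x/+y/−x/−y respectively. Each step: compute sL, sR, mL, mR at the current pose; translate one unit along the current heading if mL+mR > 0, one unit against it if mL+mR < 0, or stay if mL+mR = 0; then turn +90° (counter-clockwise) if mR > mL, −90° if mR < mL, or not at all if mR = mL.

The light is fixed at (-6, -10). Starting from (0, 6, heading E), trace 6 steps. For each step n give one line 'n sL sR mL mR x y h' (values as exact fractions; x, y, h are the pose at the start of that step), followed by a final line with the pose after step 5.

n=0: pose=(0,6,E); sL=45/221, sR=9/25; mL=9/50, mR=-2853/11050; mL+mR=-432/5525 → advance -1; mR−mL=-2421/5525 → turn -1·90°
n=1: pose=(-1,6,S); sL=90/233, sR=90/173; mL=45/173, mR=-13185/40309; mL+mR=-2700/40309 → advance -1; mR−mL=-23670/40309 → turn -1·90°
n=2: pose=(-1,7,W); sL=9/20, sR=45/202; mL=45/404, mR=9/4040; mL+mR=459/4040 → advance +1; mR−mL=-441/4040 → turn -1·90°
n=3: pose=(-2,7,N); sL=90/401, sR=90/449; mL=45/449, mR=-15885/180049; mL+mR=2160/180049 → advance +1; mR−mL=-33930/180049 → turn -1·90°
n=4: pose=(-2,8,E); sL=9/49, sR=45/137; mL=45/274, mR=-3177/13426; mL+mR=-486/6713 → advance -1; mR−mL=-2691/6713 → turn -1·90°
n=5: pose=(-3,8,S); sL=10/29, sR=2/5; mL=1/5, mR=-33/145; mL+mR=-4/145 → advance -1; mR−mL=-62/145 → turn -1·90°

0 45/221 9/25 9/50 -2853/11050 0 6 E
1 90/233 90/173 45/173 -13185/40309 -1 6 S
2 9/20 45/202 45/404 9/4040 -1 7 W
3 90/401 90/449 45/449 -15885/180049 -2 7 N
4 9/49 45/137 45/274 -3177/13426 -2 8 E
5 10/29 2/5 1/5 -33/145 -3 8 S
final -3 9 W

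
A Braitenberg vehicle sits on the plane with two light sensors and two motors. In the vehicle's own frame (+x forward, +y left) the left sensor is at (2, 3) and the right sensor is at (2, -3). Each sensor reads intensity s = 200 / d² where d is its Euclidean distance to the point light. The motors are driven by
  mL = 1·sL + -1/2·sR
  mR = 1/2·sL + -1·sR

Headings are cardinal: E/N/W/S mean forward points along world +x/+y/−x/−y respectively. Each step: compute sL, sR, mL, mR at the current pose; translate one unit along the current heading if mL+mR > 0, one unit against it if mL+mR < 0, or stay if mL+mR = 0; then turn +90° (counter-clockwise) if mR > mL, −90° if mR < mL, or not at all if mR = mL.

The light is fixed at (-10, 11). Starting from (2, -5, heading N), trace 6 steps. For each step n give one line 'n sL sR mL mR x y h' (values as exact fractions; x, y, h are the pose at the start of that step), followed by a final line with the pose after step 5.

n=0: pose=(2,-5,N); sL=200/277, sR=200/421; mL=56500/116617, mR=-13300/116617; mL+mR=43200/116617 → advance +1; mR−mL=-69800/116617 → turn -1·90°
n=1: pose=(2,-4,E); sL=10/17, sR=5/13; mL=175/442, mR=-20/221; mL+mR=135/442 → advance +1; mR−mL=-215/442 → turn -1·90°
n=2: pose=(3,-4,S); sL=40/109, sR=200/389; mL=4660/42401, mR=-14020/42401; mL+mR=-9360/42401 → advance -1; mR−mL=-18680/42401 → turn -1·90°
n=3: pose=(3,-3,W); sL=20/41, sR=100/121; mL=370/4961, mR=-2890/4961; mL+mR=-2520/4961 → advance -1; mR−mL=-3260/4961 → turn -1·90°
n=4: pose=(4,-3,N); sL=40/53, sR=200/433; mL=12020/22949, mR=-1940/22949; mL+mR=10080/22949 → advance +1; mR−mL=-13960/22949 → turn -1·90°
n=5: pose=(4,-2,E); sL=50/89, sR=25/64; mL=4175/11392, mR=-625/5696; mL+mR=2925/11392 → advance +1; mR−mL=-5425/11392 → turn -1·90°

0 200/277 200/421 56500/116617 -13300/116617 2 -5 N
1 10/17 5/13 175/442 -20/221 2 -4 E
2 40/109 200/389 4660/42401 -14020/42401 3 -4 S
3 20/41 100/121 370/4961 -2890/4961 3 -3 W
4 40/53 200/433 12020/22949 -1940/22949 4 -3 N
5 50/89 25/64 4175/11392 -625/5696 4 -2 E
final 5 -2 S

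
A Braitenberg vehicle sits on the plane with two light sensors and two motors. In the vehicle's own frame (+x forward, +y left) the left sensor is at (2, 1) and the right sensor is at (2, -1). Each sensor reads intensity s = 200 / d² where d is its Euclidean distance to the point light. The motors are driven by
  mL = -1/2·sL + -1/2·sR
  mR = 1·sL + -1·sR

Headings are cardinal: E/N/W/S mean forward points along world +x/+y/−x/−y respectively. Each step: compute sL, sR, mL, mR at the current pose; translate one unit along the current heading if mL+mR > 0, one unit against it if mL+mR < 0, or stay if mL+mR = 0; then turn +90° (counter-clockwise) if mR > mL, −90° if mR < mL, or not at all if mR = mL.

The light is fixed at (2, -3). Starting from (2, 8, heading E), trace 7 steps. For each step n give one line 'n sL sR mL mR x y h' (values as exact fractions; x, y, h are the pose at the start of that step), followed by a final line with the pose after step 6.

0 50/37 25/13 -1575/962 -275/481 2 8 E
1 200/173 200/169 -34200/29237 -800/29237 1 8 N
2 20/9 20/13 -220/117 80/117 1 7 W
3 40/13 40/13 -40/13 0 2 7 S
4 50/37 25/13 -1575/962 -275/481 2 8 E
5 200/173 200/169 -34200/29237 -800/29237 1 8 N
6 20/9 20/13 -220/117 80/117 1 7 W
final 2 7 S

n=0: pose=(2,8,E); sL=50/37, sR=25/13; mL=-1575/962, mR=-275/481; mL+mR=-2125/962 → advance -1; mR−mL=1025/962 → turn +1·90°
n=1: pose=(1,8,N); sL=200/173, sR=200/169; mL=-34200/29237, mR=-800/29237; mL+mR=-35000/29237 → advance -1; mR−mL=33400/29237 → turn +1·90°
n=2: pose=(1,7,W); sL=20/9, sR=20/13; mL=-220/117, mR=80/117; mL+mR=-140/117 → advance -1; mR−mL=100/39 → turn +1·90°
n=3: pose=(2,7,S); sL=40/13, sR=40/13; mL=-40/13, mR=0; mL+mR=-40/13 → advance -1; mR−mL=40/13 → turn +1·90°
n=4: pose=(2,8,E); sL=50/37, sR=25/13; mL=-1575/962, mR=-275/481; mL+mR=-2125/962 → advance -1; mR−mL=1025/962 → turn +1·90°
n=5: pose=(1,8,N); sL=200/173, sR=200/169; mL=-34200/29237, mR=-800/29237; mL+mR=-35000/29237 → advance -1; mR−mL=33400/29237 → turn +1·90°
n=6: pose=(1,7,W); sL=20/9, sR=20/13; mL=-220/117, mR=80/117; mL+mR=-140/117 → advance -1; mR−mL=100/39 → turn +1·90°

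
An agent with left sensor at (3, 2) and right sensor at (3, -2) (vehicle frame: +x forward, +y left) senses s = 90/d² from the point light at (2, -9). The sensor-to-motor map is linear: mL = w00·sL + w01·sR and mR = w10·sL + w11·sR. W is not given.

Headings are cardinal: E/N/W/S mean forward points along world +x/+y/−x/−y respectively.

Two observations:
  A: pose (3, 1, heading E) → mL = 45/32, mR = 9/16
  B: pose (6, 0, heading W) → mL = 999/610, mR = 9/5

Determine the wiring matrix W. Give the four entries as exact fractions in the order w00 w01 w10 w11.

1/2 1 1 0

obs A: pose=(3,1,E) → sL=9/16, sR=9/8, mL=45/32, mR=9/16
obs B: pose=(6,0,W) → sL=9/5, sR=45/61, mL=999/610, mR=9/5
sensor matrix S = [[9/16, 9/8], [9/5, 45/61]]; det S = -7857/4880
solve [mL_A; mL_B] = S·[w00; w01] and [mR_A; mR_B] = S·[w10; w11]:
  w00 = 1/2, w01 = 1, w10 = 1, w11 = 0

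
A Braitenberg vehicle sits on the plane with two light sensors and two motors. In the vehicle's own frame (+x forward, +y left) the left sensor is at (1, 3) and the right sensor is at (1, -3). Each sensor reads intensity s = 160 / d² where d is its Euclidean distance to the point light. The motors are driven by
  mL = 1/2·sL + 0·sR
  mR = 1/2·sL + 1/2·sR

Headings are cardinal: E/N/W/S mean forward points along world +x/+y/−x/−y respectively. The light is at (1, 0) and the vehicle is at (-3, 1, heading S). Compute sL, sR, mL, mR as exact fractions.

160 160/49 80 4000/49

left sensor world pos  = (0, 0); dL² = 1
right sensor world pos = (-6, 0); dR² = 49
sL = 160/1 = 160
sR = 160/49 = 160/49
mL = 1/2·sL + 0·sR = 80
mR = 1/2·sL + 1/2·sR = 4000/49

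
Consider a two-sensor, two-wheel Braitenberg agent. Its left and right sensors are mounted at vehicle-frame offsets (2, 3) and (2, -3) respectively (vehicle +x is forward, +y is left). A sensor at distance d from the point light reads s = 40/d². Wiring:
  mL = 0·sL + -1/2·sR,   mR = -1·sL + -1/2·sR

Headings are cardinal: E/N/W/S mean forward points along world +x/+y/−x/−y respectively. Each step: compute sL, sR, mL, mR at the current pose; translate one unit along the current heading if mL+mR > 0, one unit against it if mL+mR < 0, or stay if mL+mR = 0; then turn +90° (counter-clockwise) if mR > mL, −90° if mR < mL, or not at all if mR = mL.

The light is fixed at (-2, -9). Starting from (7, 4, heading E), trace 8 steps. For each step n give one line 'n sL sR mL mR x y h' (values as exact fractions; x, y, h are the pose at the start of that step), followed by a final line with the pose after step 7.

n=0: pose=(7,4,E); sL=40/377, sR=40/221; mL=-20/221, mR=-1260/6409; mL+mR=-1840/6409 → advance -1; mR−mL=-40/377 → turn -1·90°
n=1: pose=(6,4,S); sL=20/121, sR=20/73; mL=-10/73, mR=-2670/8833; mL+mR=-3880/8833 → advance -1; mR−mL=-20/121 → turn -1·90°
n=2: pose=(6,5,W); sL=40/157, sR=8/65; mL=-4/65, mR=-3228/10205; mL+mR=-3856/10205 → advance -1; mR−mL=-40/157 → turn -1·90°
n=3: pose=(7,5,N); sL=10/73, sR=1/10; mL=-1/20, mR=-273/1460; mL+mR=-173/730 → advance -1; mR−mL=-10/73 → turn -1·90°
n=4: pose=(7,4,E); sL=40/377, sR=40/221; mL=-20/221, mR=-1260/6409; mL+mR=-1840/6409 → advance -1; mR−mL=-40/377 → turn -1·90°
n=5: pose=(6,4,S); sL=20/121, sR=20/73; mL=-10/73, mR=-2670/8833; mL+mR=-3880/8833 → advance -1; mR−mL=-20/121 → turn -1·90°
n=6: pose=(6,5,W); sL=40/157, sR=8/65; mL=-4/65, mR=-3228/10205; mL+mR=-3856/10205 → advance -1; mR−mL=-40/157 → turn -1·90°
n=7: pose=(7,5,N); sL=10/73, sR=1/10; mL=-1/20, mR=-273/1460; mL+mR=-173/730 → advance -1; mR−mL=-10/73 → turn -1·90°

0 40/377 40/221 -20/221 -1260/6409 7 4 E
1 20/121 20/73 -10/73 -2670/8833 6 4 S
2 40/157 8/65 -4/65 -3228/10205 6 5 W
3 10/73 1/10 -1/20 -273/1460 7 5 N
4 40/377 40/221 -20/221 -1260/6409 7 4 E
5 20/121 20/73 -10/73 -2670/8833 6 4 S
6 40/157 8/65 -4/65 -3228/10205 6 5 W
7 10/73 1/10 -1/20 -273/1460 7 5 N
final 7 4 E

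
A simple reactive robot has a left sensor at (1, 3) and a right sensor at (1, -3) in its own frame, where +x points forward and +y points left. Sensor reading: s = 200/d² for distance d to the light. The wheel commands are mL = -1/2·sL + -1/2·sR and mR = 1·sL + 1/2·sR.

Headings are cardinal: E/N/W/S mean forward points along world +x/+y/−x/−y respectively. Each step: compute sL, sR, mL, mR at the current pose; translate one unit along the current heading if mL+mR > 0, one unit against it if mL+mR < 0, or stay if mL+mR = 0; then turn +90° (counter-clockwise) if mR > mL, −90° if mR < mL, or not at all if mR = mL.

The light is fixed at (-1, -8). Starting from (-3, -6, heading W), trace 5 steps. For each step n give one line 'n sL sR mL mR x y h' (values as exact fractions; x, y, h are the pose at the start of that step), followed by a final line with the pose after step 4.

n=0: pose=(-3,-6,W); sL=20, sR=100/17; mL=-220/17, mR=390/17; mL+mR=10 → advance +1; mR−mL=610/17 → turn +1·90°
n=1: pose=(-4,-6,S); sL=200, sR=200/37; mL=-3800/37, mR=7500/37; mL+mR=100 → advance +1; mR−mL=11300/37 → turn +1·90°
n=2: pose=(-4,-7,E); sL=10, sR=25; mL=-35/2, mR=45/2; mL+mR=5 → advance +1; mR−mL=40 → turn +1·90°
n=3: pose=(-3,-7,N); sL=200/29, sR=40; mL=-680/29, mR=780/29; mL+mR=100/29 → advance +1; mR−mL=1460/29 → turn +1·90°
n=4: pose=(-3,-6,W); sL=20, sR=100/17; mL=-220/17, mR=390/17; mL+mR=10 → advance +1; mR−mL=610/17 → turn +1·90°

0 20 100/17 -220/17 390/17 -3 -6 W
1 200 200/37 -3800/37 7500/37 -4 -6 S
2 10 25 -35/2 45/2 -4 -7 E
3 200/29 40 -680/29 780/29 -3 -7 N
4 20 100/17 -220/17 390/17 -3 -6 W
final -4 -6 S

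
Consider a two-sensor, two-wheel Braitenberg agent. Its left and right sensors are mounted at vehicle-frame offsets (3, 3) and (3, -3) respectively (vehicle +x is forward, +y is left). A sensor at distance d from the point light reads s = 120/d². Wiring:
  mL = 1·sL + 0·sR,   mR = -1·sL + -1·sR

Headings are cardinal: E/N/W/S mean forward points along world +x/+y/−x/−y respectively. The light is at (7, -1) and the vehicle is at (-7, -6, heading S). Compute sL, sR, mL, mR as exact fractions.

24/37 120/353 24/37 -12912/13061

left sensor world pos  = (-4, -9); dL² = 185
right sensor world pos = (-10, -9); dR² = 353
sL = 120/185 = 24/37
sR = 120/353 = 120/353
mL = 1·sL + 0·sR = 24/37
mR = -1·sL + -1·sR = -12912/13061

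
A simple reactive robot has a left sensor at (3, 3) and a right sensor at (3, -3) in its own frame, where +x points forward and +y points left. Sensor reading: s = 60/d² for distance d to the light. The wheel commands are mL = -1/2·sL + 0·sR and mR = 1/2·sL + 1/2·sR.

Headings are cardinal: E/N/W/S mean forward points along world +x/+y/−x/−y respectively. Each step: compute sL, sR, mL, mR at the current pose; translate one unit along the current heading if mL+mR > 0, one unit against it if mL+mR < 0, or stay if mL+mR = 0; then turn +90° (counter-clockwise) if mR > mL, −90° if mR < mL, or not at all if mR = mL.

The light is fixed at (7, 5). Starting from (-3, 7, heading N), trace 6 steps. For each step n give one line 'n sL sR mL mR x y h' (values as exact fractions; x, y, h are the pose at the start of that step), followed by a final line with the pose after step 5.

n=0: pose=(-3,7,N); sL=30/97, sR=30/37; mL=-15/97, mR=2010/3589; mL+mR=15/37 → advance +1; mR−mL=2565/3589 → turn +1·90°
n=1: pose=(-3,8,W); sL=60/169, sR=12/41; mL=-30/169, mR=2244/6929; mL+mR=6/41 → advance +1; mR−mL=3474/6929 → turn +1·90°
n=2: pose=(-4,8,S); sL=15/16, sR=15/49; mL=-15/32, mR=975/1568; mL+mR=15/98 → advance +1; mR−mL=855/784 → turn +1·90°
n=3: pose=(-4,7,E); sL=60/89, sR=12/13; mL=-30/89, mR=924/1157; mL+mR=6/13 → advance +1; mR−mL=1314/1157 → turn +1·90°
n=4: pose=(-3,7,N); sL=30/97, sR=30/37; mL=-15/97, mR=2010/3589; mL+mR=15/37 → advance +1; mR−mL=2565/3589 → turn +1·90°
n=5: pose=(-3,8,W); sL=60/169, sR=12/41; mL=-30/169, mR=2244/6929; mL+mR=6/41 → advance +1; mR−mL=3474/6929 → turn +1·90°

0 30/97 30/37 -15/97 2010/3589 -3 7 N
1 60/169 12/41 -30/169 2244/6929 -3 8 W
2 15/16 15/49 -15/32 975/1568 -4 8 S
3 60/89 12/13 -30/89 924/1157 -4 7 E
4 30/97 30/37 -15/97 2010/3589 -3 7 N
5 60/169 12/41 -30/169 2244/6929 -3 8 W
final -4 8 S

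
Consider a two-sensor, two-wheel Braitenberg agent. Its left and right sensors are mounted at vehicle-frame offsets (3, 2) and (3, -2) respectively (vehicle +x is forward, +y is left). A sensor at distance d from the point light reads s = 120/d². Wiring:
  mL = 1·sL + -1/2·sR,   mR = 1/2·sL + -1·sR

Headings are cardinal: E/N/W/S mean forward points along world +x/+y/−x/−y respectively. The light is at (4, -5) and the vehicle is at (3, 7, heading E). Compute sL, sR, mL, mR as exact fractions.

3/5 15/13 3/130 -111/130

left sensor world pos  = (6, 9); dL² = 200
right sensor world pos = (6, 5); dR² = 104
sL = 120/200 = 3/5
sR = 120/104 = 15/13
mL = 1·sL + -1/2·sR = 3/130
mR = 1/2·sL + -1·sR = -111/130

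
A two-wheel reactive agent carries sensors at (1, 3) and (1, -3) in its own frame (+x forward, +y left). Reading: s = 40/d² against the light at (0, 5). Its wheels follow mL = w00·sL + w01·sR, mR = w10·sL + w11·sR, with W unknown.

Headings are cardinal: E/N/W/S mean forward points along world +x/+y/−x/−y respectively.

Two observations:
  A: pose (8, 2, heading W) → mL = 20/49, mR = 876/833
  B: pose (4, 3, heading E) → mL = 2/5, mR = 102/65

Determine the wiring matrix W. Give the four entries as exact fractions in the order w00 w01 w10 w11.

0 1/2 1/2 1

obs A: pose=(8,2,W) → sL=8/17, sR=40/49, mL=20/49, mR=876/833
obs B: pose=(4,3,E) → sL=20/13, sR=4/5, mL=2/5, mR=102/65
sensor matrix S = [[8/17, 40/49], [20/13, 4/5]]; det S = -47616/54145
solve [mL_A; mL_B] = S·[w00; w01] and [mR_A; mR_B] = S·[w10; w11]:
  w00 = 0, w01 = 1/2, w10 = 1/2, w11 = 1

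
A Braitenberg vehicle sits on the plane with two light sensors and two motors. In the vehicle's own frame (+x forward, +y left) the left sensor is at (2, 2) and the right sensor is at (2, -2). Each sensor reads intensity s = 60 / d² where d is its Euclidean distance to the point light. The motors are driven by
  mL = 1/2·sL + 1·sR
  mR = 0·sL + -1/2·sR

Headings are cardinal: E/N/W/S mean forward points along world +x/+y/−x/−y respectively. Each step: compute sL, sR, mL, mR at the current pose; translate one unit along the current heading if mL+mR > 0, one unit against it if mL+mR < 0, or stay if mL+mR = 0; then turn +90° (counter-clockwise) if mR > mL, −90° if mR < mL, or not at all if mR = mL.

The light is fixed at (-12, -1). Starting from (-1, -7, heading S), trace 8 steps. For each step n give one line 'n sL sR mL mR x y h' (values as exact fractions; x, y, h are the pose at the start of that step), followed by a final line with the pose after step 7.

n=0: pose=(-1,-7,S); sL=60/233, sR=12/29; mL=3666/6757, mR=-6/29; mL+mR=2268/6757 → advance +1; mR−mL=-5064/6757 → turn -1·90°
n=1: pose=(-1,-8,W); sL=10/27, sR=30/53; mL=1075/1431, mR=-15/53; mL+mR=670/1431 → advance +1; mR−mL=-1480/1431 → turn -1·90°
n=2: pose=(-2,-8,N); sL=60/89, sR=60/169; mL=10410/15041, mR=-30/169; mL+mR=7740/15041 → advance +1; mR−mL=-13080/15041 → turn -1·90°
n=3: pose=(-2,-7,E); sL=3/8, sR=15/52; mL=99/208, mR=-15/104; mL+mR=69/208 → advance +1; mR−mL=-129/208 → turn -1·90°
n=4: pose=(-1,-7,S); sL=60/233, sR=12/29; mL=3666/6757, mR=-6/29; mL+mR=2268/6757 → advance +1; mR−mL=-5064/6757 → turn -1·90°
n=5: pose=(-1,-8,W); sL=10/27, sR=30/53; mL=1075/1431, mR=-15/53; mL+mR=670/1431 → advance +1; mR−mL=-1480/1431 → turn -1·90°
n=6: pose=(-2,-8,N); sL=60/89, sR=60/169; mL=10410/15041, mR=-30/169; mL+mR=7740/15041 → advance +1; mR−mL=-13080/15041 → turn -1·90°
n=7: pose=(-2,-7,E); sL=3/8, sR=15/52; mL=99/208, mR=-15/104; mL+mR=69/208 → advance +1; mR−mL=-129/208 → turn -1·90°

0 60/233 12/29 3666/6757 -6/29 -1 -7 S
1 10/27 30/53 1075/1431 -15/53 -1 -8 W
2 60/89 60/169 10410/15041 -30/169 -2 -8 N
3 3/8 15/52 99/208 -15/104 -2 -7 E
4 60/233 12/29 3666/6757 -6/29 -1 -7 S
5 10/27 30/53 1075/1431 -15/53 -1 -8 W
6 60/89 60/169 10410/15041 -30/169 -2 -8 N
7 3/8 15/52 99/208 -15/104 -2 -7 E
final -1 -7 S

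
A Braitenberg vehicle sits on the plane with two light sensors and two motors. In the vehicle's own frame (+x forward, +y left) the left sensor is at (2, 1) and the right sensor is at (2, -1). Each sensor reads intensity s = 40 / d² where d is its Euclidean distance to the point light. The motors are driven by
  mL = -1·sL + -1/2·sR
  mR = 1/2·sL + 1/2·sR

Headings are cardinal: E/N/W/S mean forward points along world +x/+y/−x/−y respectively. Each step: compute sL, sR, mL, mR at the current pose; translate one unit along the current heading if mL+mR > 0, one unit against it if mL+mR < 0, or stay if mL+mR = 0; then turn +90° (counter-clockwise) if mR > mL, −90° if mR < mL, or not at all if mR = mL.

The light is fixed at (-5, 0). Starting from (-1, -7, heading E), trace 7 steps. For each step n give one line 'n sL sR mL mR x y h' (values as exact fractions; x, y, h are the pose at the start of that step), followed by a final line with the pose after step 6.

0 5/9 2/5 -34/45 43/90 -1 -7 E
1 40/29 40/41 -2220/1189 1400/1189 -2 -7 N
2 20/41 4/5 -182/205 132/205 -2 -8 W
3 8/25 40/109 -1372/2725 936/2725 -1 -8 S
4 5/9 2/5 -34/45 43/90 -1 -7 E
5 40/29 40/41 -2220/1189 1400/1189 -2 -7 N
6 20/41 4/5 -182/205 132/205 -2 -8 W
final -1 -8 S

n=0: pose=(-1,-7,E); sL=5/9, sR=2/5; mL=-34/45, mR=43/90; mL+mR=-5/18 → advance -1; mR−mL=37/30 → turn +1·90°
n=1: pose=(-2,-7,N); sL=40/29, sR=40/41; mL=-2220/1189, mR=1400/1189; mL+mR=-20/29 → advance -1; mR−mL=3620/1189 → turn +1·90°
n=2: pose=(-2,-8,W); sL=20/41, sR=4/5; mL=-182/205, mR=132/205; mL+mR=-10/41 → advance -1; mR−mL=314/205 → turn +1·90°
n=3: pose=(-1,-8,S); sL=8/25, sR=40/109; mL=-1372/2725, mR=936/2725; mL+mR=-4/25 → advance -1; mR−mL=2308/2725 → turn +1·90°
n=4: pose=(-1,-7,E); sL=5/9, sR=2/5; mL=-34/45, mR=43/90; mL+mR=-5/18 → advance -1; mR−mL=37/30 → turn +1·90°
n=5: pose=(-2,-7,N); sL=40/29, sR=40/41; mL=-2220/1189, mR=1400/1189; mL+mR=-20/29 → advance -1; mR−mL=3620/1189 → turn +1·90°
n=6: pose=(-2,-8,W); sL=20/41, sR=4/5; mL=-182/205, mR=132/205; mL+mR=-10/41 → advance -1; mR−mL=314/205 → turn +1·90°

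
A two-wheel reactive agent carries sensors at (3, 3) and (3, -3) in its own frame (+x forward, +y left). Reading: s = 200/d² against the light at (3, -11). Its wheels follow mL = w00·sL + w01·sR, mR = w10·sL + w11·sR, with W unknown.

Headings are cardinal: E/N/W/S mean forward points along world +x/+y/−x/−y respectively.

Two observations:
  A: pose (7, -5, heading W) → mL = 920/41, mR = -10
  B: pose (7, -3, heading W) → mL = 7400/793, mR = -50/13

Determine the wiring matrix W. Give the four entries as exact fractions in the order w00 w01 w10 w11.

obs A: pose=(7,-5,W) → sL=20, sR=100/41, mL=920/41, mR=-10
obs B: pose=(7,-3,W) → sL=100/13, sR=100/61, mL=7400/793, mR=-50/13
sensor matrix S = [[20, 100/41], [100/13, 100/61]]; det S = 456000/32513
solve [mL_A; mL_B] = S·[w00; w01] and [mR_A; mR_B] = S·[w10; w11]:
  w00 = 1, w01 = 1, w10 = -1/2, w11 = 0

1 1 -1/2 0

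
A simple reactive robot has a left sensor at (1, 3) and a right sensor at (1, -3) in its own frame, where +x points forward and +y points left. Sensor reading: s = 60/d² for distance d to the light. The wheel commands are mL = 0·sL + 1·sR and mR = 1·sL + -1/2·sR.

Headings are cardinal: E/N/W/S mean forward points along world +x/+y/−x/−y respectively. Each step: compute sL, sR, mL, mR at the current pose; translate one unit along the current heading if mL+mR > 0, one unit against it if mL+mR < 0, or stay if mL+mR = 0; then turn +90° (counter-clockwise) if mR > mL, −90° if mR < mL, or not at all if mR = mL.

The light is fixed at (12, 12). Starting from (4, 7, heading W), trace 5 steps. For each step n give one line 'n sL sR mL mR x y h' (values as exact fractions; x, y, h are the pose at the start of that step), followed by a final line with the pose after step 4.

n=0: pose=(4,7,W); sL=12/29, sR=12/17; mL=12/17, mR=30/493; mL+mR=378/493 → advance +1; mR−mL=-318/493 → turn -1·90°
n=1: pose=(3,7,N); sL=3/8, sR=15/13; mL=15/13, mR=-21/104; mL+mR=99/104 → advance +1; mR−mL=-141/104 → turn -1·90°
n=2: pose=(3,8,E); sL=12/13, sR=60/113; mL=60/113, mR=966/1469; mL+mR=1746/1469 → advance +1; mR−mL=186/1469 → turn +1·90°
n=3: pose=(4,8,N); sL=6/13, sR=30/17; mL=30/17, mR=-93/221; mL+mR=297/221 → advance +1; mR−mL=-483/221 → turn -1·90°
n=4: pose=(4,9,E); sL=60/49, sR=12/17; mL=12/17, mR=726/833; mL+mR=1314/833 → advance +1; mR−mL=138/833 → turn +1·90°

0 12/29 12/17 12/17 30/493 4 7 W
1 3/8 15/13 15/13 -21/104 3 7 N
2 12/13 60/113 60/113 966/1469 3 8 E
3 6/13 30/17 30/17 -93/221 4 8 N
4 60/49 12/17 12/17 726/833 4 9 E
final 5 9 N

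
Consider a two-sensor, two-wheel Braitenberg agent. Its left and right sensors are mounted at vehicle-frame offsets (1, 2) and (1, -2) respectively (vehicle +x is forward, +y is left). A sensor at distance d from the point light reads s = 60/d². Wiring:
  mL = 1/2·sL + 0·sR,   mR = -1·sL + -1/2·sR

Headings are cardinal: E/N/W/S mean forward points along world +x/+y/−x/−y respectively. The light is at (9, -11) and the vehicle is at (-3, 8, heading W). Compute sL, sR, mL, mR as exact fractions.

30/229 6/61 15/229 -2517/13969

left sensor world pos  = (-4, 6); dL² = 458
right sensor world pos = (-4, 10); dR² = 610
sL = 60/458 = 30/229
sR = 60/610 = 6/61
mL = 1/2·sL + 0·sR = 15/229
mR = -1·sL + -1/2·sR = -2517/13969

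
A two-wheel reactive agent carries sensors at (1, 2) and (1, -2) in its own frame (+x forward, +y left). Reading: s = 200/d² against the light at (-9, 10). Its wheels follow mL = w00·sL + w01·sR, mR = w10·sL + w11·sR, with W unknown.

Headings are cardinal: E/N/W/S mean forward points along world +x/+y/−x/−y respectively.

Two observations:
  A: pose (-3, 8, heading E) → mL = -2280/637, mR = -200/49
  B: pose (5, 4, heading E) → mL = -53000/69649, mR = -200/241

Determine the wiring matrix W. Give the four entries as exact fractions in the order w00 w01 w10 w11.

-1/2 -1/2 -1 0

obs A: pose=(-3,8,E) → sL=200/49, sR=40/13, mL=-2280/637, mR=-200/49
obs B: pose=(5,4,E) → sL=200/241, sR=200/289, mL=-53000/69649, mR=-200/241
sensor matrix S = [[200/49, 40/13], [200/241, 200/289]]; det S = 12032000/44366413
solve [mL_A; mL_B] = S·[w00; w01] and [mR_A; mR_B] = S·[w10; w11]:
  w00 = -1/2, w01 = -1/2, w10 = -1, w11 = 0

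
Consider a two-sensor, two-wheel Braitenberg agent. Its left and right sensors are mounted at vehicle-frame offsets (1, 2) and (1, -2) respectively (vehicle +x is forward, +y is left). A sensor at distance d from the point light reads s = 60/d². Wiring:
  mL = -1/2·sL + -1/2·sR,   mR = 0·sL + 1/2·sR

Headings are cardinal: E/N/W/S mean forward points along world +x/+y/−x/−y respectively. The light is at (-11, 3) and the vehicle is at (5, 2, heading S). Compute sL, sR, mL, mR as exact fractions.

left sensor world pos  = (7, 1); dL² = 328
right sensor world pos = (3, 1); dR² = 200
sL = 60/328 = 15/82
sR = 60/200 = 3/10
mL = -1/2·sL + -1/2·sR = -99/410
mR = 0·sL + 1/2·sR = 3/20

15/82 3/10 -99/410 3/20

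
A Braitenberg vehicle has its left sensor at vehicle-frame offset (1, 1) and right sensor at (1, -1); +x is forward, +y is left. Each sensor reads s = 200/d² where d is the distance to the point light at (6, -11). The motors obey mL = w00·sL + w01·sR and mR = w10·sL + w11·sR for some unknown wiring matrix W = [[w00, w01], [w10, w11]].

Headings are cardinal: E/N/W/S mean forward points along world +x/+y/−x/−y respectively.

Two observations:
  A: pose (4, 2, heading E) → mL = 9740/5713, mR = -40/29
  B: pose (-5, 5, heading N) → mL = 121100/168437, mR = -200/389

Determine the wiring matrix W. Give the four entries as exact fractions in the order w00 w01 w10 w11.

1 1/2 0 -1

obs A: pose=(4,2,E) → sL=200/197, sR=40/29, mL=9740/5713, mR=-40/29
obs B: pose=(-5,5,N) → sL=200/433, sR=200/389, mL=121100/168437, mR=-200/389
sensor matrix S = [[200/197, 40/29], [200/433, 200/389]]; det S = -110784000/962280581
solve [mL_A; mL_B] = S·[w00; w01] and [mR_A; mR_B] = S·[w10; w11]:
  w00 = 1, w01 = 1/2, w10 = 0, w11 = -1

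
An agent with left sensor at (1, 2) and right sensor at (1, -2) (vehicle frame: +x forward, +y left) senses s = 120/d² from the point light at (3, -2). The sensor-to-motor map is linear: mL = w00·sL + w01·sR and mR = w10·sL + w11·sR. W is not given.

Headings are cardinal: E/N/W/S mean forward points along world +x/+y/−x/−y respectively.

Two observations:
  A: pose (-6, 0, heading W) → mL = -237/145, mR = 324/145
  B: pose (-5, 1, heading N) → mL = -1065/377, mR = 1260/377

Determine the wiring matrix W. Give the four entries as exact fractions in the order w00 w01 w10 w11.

obs A: pose=(-6,0,W) → sL=6/5, sR=30/29, mL=-237/145, mR=324/145
obs B: pose=(-5,1,N) → sL=30/29, sR=30/13, mL=-1065/377, mR=1260/377
sensor matrix S = [[6/5, 30/29], [30/29, 30/13]]; det S = 18576/10933
solve [mL_A; mL_B] = S·[w00; w01] and [mR_A; mR_B] = S·[w10; w11]:
  w00 = -1/2, w01 = -1, w10 = 1, w11 = 1

-1/2 -1 1 1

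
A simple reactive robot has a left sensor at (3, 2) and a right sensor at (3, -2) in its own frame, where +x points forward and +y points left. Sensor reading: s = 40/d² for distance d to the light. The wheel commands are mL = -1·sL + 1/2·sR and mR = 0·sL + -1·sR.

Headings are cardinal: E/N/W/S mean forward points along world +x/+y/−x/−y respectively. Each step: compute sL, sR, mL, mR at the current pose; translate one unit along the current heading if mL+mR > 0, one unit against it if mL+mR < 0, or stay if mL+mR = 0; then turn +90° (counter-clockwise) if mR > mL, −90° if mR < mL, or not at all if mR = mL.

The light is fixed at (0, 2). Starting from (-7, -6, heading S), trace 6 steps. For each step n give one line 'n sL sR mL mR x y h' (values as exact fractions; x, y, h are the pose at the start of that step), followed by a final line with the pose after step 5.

0 20/73 20/101 -1290/7373 -20/101 -7 -6 S
1 40/181 8/25 -276/4525 -8/25 -7 -5 W
2 1/2 5/4 1/8 -5/4 -6 -5 N
3 8/9 40/109 -692/981 -40/109 -6 -6 E
4 20/53 4/5 6/265 -4/5 -7 -6 N
5 8/13 40/137 -836/1781 -40/137 -7 -7 E
final -8 -7 N

n=0: pose=(-7,-6,S); sL=20/73, sR=20/101; mL=-1290/7373, mR=-20/101; mL+mR=-2750/7373 → advance -1; mR−mL=-170/7373 → turn -1·90°
n=1: pose=(-7,-5,W); sL=40/181, sR=8/25; mL=-276/4525, mR=-8/25; mL+mR=-1724/4525 → advance -1; mR−mL=-1172/4525 → turn -1·90°
n=2: pose=(-6,-5,N); sL=1/2, sR=5/4; mL=1/8, mR=-5/4; mL+mR=-9/8 → advance -1; mR−mL=-11/8 → turn -1·90°
n=3: pose=(-6,-6,E); sL=8/9, sR=40/109; mL=-692/981, mR=-40/109; mL+mR=-1052/981 → advance -1; mR−mL=332/981 → turn +1·90°
n=4: pose=(-7,-6,N); sL=20/53, sR=4/5; mL=6/265, mR=-4/5; mL+mR=-206/265 → advance -1; mR−mL=-218/265 → turn -1·90°
n=5: pose=(-7,-7,E); sL=8/13, sR=40/137; mL=-836/1781, mR=-40/137; mL+mR=-1356/1781 → advance -1; mR−mL=316/1781 → turn +1·90°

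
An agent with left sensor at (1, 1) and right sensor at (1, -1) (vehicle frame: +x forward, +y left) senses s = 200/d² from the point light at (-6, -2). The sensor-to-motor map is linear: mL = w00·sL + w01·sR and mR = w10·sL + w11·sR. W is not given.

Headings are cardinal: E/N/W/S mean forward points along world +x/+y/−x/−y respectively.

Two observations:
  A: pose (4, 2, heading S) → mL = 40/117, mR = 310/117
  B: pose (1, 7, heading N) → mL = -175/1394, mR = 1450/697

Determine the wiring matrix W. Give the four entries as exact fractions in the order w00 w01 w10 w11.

-1/2 1/2 1 1/2

obs A: pose=(4,2,S) → sL=20/13, sR=20/9, mL=40/117, mR=310/117
obs B: pose=(1,7,N) → sL=25/17, sR=50/41, mL=-175/1394, mR=1450/697
sensor matrix S = [[20/13, 20/9], [25/17, 50/41]]; det S = -113500/81549
solve [mL_A; mL_B] = S·[w00; w01] and [mR_A; mR_B] = S·[w10; w11]:
  w00 = -1/2, w01 = 1/2, w10 = 1, w11 = 1/2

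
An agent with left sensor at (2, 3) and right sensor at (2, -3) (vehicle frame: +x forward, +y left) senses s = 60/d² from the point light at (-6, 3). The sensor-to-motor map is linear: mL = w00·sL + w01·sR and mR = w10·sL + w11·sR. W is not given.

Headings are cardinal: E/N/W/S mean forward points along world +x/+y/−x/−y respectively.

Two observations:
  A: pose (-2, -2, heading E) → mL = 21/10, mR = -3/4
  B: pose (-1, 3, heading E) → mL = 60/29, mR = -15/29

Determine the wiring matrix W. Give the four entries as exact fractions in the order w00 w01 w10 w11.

1 1 -1/2 0

obs A: pose=(-2,-2,E) → sL=3/2, sR=3/5, mL=21/10, mR=-3/4
obs B: pose=(-1,3,E) → sL=30/29, sR=30/29, mL=60/29, mR=-15/29
sensor matrix S = [[3/2, 3/5], [30/29, 30/29]]; det S = 27/29
solve [mL_A; mL_B] = S·[w00; w01] and [mR_A; mR_B] = S·[w10; w11]:
  w00 = 1, w01 = 1, w10 = -1/2, w11 = 0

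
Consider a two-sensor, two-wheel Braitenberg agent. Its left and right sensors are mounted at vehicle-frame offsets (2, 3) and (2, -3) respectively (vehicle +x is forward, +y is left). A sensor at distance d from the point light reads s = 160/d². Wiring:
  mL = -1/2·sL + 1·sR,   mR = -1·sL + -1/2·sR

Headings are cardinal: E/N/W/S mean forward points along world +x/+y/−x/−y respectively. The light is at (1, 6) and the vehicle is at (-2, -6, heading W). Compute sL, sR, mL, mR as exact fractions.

16/25 80/53 1576/1325 -1848/1325

left sensor world pos  = (-4, -9); dL² = 250
right sensor world pos = (-4, -3); dR² = 106
sL = 160/250 = 16/25
sR = 160/106 = 80/53
mL = -1/2·sL + 1·sR = 1576/1325
mR = -1·sL + -1/2·sR = -1848/1325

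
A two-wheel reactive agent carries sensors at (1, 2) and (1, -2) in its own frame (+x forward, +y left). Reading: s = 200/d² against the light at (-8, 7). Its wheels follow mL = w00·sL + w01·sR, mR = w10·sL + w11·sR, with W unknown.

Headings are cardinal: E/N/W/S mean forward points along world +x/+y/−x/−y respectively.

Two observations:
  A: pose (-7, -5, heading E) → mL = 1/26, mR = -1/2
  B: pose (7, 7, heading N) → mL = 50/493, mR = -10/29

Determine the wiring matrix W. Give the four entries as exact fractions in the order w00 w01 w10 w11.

obs A: pose=(-7,-5,E) → sL=25/13, sR=1, mL=1/26, mR=-1/2
obs B: pose=(7,7,N) → sL=20/17, sR=20/29, mL=50/493, mR=-10/29
sensor matrix S = [[25/13, 1], [20/17, 20/29]]; det S = 960/6409
solve [mL_A; mL_B] = S·[w00; w01] and [mR_A; mR_B] = S·[w10; w11]:
  w00 = -1/2, w01 = 1, w10 = 0, w11 = -1/2

-1/2 1 0 -1/2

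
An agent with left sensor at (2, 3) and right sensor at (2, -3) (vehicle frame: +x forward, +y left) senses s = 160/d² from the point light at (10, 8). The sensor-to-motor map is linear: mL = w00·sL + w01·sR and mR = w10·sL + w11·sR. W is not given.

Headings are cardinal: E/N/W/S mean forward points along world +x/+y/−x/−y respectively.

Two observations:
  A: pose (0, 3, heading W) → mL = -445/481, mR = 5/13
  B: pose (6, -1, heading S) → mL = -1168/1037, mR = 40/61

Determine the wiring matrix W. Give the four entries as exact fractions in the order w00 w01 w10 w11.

-1/2 -1/2 1/2 0

obs A: pose=(0,3,W) → sL=10/13, sR=40/37, mL=-445/481, mR=5/13
obs B: pose=(6,-1,S) → sL=80/61, sR=16/17, mL=-1168/1037, mR=40/61
sensor matrix S = [[10/13, 40/37], [80/61, 16/17]]; det S = -346080/498797
solve [mL_A; mL_B] = S·[w00; w01] and [mR_A; mR_B] = S·[w10; w11]:
  w00 = -1/2, w01 = -1/2, w10 = 1/2, w11 = 0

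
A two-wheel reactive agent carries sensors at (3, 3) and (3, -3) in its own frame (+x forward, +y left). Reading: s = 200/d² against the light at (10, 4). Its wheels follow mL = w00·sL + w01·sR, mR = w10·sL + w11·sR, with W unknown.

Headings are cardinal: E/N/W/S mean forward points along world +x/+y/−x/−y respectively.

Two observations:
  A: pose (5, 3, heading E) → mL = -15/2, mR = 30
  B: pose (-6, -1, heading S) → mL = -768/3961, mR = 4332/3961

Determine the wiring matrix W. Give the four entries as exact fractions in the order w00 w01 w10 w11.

obs A: pose=(5,3,E) → sL=25, sR=10, mL=-15/2, mR=30
obs B: pose=(-6,-1,S) → sL=200/233, sR=8/17, mL=-768/3961, mR=4332/3961
sensor matrix S = [[25, 10], [200/233, 8/17]]; det S = 12600/3961
solve [mL_A; mL_B] = S·[w00; w01] and [mR_A; mR_B] = S·[w10; w11]:
  w00 = -1/2, w01 = 1/2, w10 = 1, w11 = 1/2

-1/2 1/2 1 1/2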